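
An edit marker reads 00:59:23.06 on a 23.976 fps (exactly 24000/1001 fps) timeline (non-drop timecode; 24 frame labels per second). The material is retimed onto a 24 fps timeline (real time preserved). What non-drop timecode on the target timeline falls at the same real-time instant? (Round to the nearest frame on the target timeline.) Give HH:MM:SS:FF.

00:59:26:20

Source frame index: (0×3600 + 59×60 + 23) × 24 + 6 = 85518.
Real time: 85518 / (24000/1001) = 14267253/4000 s.
Target frame: (14267253/4000) × (24) = 42801759/500 ≈ 85603.518 → 85604.
At 24 labels/s: frame 85604 → 00:59:26:20.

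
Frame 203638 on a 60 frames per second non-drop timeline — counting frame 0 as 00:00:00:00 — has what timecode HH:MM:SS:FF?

203638 ÷ 60 = 3393 full seconds, remainder 58 frames.
3393 s = 0 h 56 min 33 s.
Timecode: 00:56:33:58.

00:56:33:58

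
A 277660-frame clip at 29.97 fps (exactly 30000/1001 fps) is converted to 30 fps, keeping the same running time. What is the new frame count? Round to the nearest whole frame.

Frames at target rate = 277660 × (30) / (30000/1001) = 13896883/50 ≈ 277937.660.
Nearest whole frame: 277938.

277938 frames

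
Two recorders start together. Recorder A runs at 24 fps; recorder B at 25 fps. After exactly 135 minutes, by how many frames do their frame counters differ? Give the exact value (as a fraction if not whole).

135 min = 8100 s.
A emits 24 × 8100 = 194400 frames; B emits 25 × 8100 = 202500.
Difference = 8100 frames; B is ahead of A.

8100 frames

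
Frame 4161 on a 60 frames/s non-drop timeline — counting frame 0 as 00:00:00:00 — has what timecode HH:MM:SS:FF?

00:01:09:21

4161 ÷ 60 = 69 full seconds, remainder 21 frames.
69 s = 0 h 1 min 9 s.
Timecode: 00:01:09:21.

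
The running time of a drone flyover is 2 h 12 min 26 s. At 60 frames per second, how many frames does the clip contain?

2 h 12 min 26 s = 7946 s.
Frames = 7946 × 60 = 476760.

476760 frames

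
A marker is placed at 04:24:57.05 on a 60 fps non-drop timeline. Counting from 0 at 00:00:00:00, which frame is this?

Total seconds to the label: (4 × 3600 + 24 × 60 + 57) = 15897.
Frame index = 15897 × 60 + 5 = 953825.

frame 953825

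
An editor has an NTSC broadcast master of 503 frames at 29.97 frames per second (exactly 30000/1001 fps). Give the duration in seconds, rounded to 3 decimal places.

Running time = 503 × 1001/30000 = 503503/30000 s ≈ 16.783 s.

16.783 seconds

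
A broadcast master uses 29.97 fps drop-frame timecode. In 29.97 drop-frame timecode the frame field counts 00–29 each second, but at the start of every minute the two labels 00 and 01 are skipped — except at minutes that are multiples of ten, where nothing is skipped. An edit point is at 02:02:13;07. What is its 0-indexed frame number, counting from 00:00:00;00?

219777

Complete 10-minute blocks: 12, each 17982 frames → 215784.
Remaining 2 whole minutes in the current block: 1800 + 1 × 1798 = 3598 frames.
Within the current minute: 13 × 30 + 7 − 2 = 395 (labels ;00/;01 skipped at this minute). Total = 215784 + 3598 + 395 = 219777.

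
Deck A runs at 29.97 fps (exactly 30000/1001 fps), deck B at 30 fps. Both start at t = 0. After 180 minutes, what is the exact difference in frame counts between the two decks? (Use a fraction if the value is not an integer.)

324000/1001 frames

180 min = 10800 s.
A emits 30000/1001 × 10800 = 324000000/1001 frames; B emits 30 × 10800 = 324000.
Difference = 324000/1001 frames (≈ 323.6763); B is ahead of A.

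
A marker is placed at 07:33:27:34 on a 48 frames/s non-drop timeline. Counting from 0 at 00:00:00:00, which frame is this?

frame 1305970

Total seconds to the label: (7 × 3600 + 33 × 60 + 27) = 27207.
Frame index = 27207 × 48 + 34 = 1305970.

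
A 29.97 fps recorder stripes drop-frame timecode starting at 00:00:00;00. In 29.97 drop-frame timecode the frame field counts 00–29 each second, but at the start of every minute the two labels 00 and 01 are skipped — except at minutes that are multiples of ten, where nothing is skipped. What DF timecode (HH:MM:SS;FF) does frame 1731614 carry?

16:02:58;06

Each 10-minute DF block holds 10 × 60 × 30 − 9 × 2 = 17982 frames. 1731614 ÷ 17982 → 96 full blocks, remainder 5342.
Within the partial block the first minute is 1800 frames and each further minute 1798, so 2 further minute boundaries passed. Total skipped labels = 18 × 96 + 2 × 2 = 1732.
Non-drop label index = 1731614 + 1732 = 1733346; at 30 labels/s that is 16:02:58:06, i.e. DF 16:02:58;06.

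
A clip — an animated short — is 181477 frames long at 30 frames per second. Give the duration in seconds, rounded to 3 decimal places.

Running time = 181477 × 1/30 = 181477/30 s ≈ 6049.233 s.

6049.233 seconds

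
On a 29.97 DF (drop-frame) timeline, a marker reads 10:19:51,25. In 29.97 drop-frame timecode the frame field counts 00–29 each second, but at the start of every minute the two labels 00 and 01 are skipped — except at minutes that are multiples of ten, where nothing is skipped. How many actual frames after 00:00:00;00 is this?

1114639

As if non-drop at 30 labels/s: (10 × 3600 + 19 × 60 + 51) × 30 + 25 = 1115755.
Minute boundaries passed: 619; those not divisible by 10: 619 − 61 = 558; dropped labels = 2 × 558 = 1116.
Actual frame index = 1115755 − 1116 = 1114639.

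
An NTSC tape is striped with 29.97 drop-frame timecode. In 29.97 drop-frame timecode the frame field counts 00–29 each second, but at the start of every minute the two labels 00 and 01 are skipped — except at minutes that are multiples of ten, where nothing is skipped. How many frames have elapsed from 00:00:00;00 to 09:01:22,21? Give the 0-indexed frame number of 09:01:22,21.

973507

As if non-drop at 30 labels/s: (9 × 3600 + 1 × 60 + 22) × 30 + 21 = 974481.
Minute boundaries passed: 541; those not divisible by 10: 541 − 54 = 487; dropped labels = 2 × 487 = 974.
Actual frame index = 974481 − 974 = 973507.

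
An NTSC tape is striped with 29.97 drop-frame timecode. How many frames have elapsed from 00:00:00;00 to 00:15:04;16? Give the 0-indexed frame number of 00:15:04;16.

As if non-drop at 30 labels/s: (0 × 3600 + 15 × 60 + 4) × 30 + 16 = 27136.
Minute boundaries passed: 15; those not divisible by 10: 15 − 1 = 14; dropped labels = 2 × 14 = 28.
Actual frame index = 27136 − 28 = 27108.

27108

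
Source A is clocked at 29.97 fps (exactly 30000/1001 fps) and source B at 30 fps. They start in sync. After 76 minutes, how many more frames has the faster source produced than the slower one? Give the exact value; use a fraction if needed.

136800/1001 frames

76 min = 4560 s.
A emits 30000/1001 × 4560 = 136800000/1001 frames; B emits 30 × 4560 = 136800.
Difference = 136800/1001 frames (≈ 136.6633); B is ahead of A.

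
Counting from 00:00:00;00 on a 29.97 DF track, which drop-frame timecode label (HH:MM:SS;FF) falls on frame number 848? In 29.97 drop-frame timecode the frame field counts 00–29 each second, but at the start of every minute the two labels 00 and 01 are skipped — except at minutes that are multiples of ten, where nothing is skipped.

Ten DF minutes hold 17982 frames, so frame 848 lies in block 0 (frames 0–17981) with 848 frames into that block.
The block's first minute is 1800 frames and the rest 1798 each; 848 frames reaches minute 0, so 0 × 18 + 0 × 2 = 0 labels have been skipped so far.
Adding those back, label number 848 + 0 = 848 at 30 labels/s is 28 s + 8 f = 0 h 0 min 28 s frame 8, i.e. 00:00:28;08.

00:00:28;08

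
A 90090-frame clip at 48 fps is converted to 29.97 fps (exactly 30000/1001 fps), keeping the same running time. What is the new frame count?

56250 frames

Target frames = source frames × (target rate / source rate) = 90090 × (30000/1001)/(48) = 90090 × 625/1001 = 56250.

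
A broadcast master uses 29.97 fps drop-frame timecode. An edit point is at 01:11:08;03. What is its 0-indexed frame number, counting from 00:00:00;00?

Complete 10-minute blocks: 7, each 17982 frames → 125874.
Remaining 1 whole minute in the current block: 1800 + 0 × 1798 = 1800 frames.
Within the current minute: 8 × 30 + 3 − 2 = 241 (labels ;00/;01 skipped at this minute). Total = 125874 + 1800 + 241 = 127915.

127915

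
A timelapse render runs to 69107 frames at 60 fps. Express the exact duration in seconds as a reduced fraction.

69107/60 seconds

Running time = 69107 ÷ (60) = 69107 × 1/60 = 69107/60 s.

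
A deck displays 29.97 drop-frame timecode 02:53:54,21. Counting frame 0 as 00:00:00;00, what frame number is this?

312729

As if non-drop at 30 labels/s: (2 × 3600 + 53 × 60 + 54) × 30 + 21 = 313041.
Minute boundaries passed: 173; those not divisible by 10: 173 − 17 = 156; dropped labels = 2 × 156 = 312.
Actual frame index = 313041 − 312 = 312729.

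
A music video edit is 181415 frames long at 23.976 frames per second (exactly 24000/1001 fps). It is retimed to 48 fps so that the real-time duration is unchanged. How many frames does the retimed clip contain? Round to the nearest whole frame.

363193 frames

Frames at target rate = 181415 × (48) / (24000/1001) = 36319283/100 ≈ 363192.830.
Nearest whole frame: 363193.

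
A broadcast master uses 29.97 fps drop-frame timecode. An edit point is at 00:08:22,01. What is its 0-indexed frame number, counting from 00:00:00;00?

15045

Complete 10-minute blocks: 0, each 17982 frames → 0.
Remaining 8 whole minutes in the current block: 1800 + 7 × 1798 = 14386 frames.
Within the current minute: 22 × 30 + 1 − 2 = 659 (labels ;00/;01 skipped at this minute). Total = 0 + 14386 + 659 = 15045.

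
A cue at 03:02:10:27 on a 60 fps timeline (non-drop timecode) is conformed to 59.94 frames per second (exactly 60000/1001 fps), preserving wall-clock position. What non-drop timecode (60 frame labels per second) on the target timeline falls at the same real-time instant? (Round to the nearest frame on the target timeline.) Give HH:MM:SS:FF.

03:01:59:32

Source frame index: (3×3600 + 2×60 + 10) × 60 + 27 = 655827.
Real time: 655827 / (60) = 218609/20 s.
Target frame: (218609/20) × (60000/1001) = 655827000/1001 ≈ 655171.828 → 655172.
At 60 labels/s: frame 655172 → 03:01:59:32.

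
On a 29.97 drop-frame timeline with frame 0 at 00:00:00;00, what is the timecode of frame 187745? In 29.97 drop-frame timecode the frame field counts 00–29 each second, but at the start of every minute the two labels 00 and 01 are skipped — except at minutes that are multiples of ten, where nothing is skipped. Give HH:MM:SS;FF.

Ten DF minutes hold 17982 frames, so frame 187745 lies in block 10 (frames 179820–197801) with 7925 frames into that block.
The block's first minute is 1800 frames and the rest 1798 each; 7925 frames reaches minute 4, so 10 × 18 + 4 × 2 = 188 labels have been skipped so far.
Adding those back, label number 187745 + 188 = 187933 at 30 labels/s is 6264 s + 13 f = 1 h 44 min 24 s frame 13, i.e. 01:44:24;13.

01:44:24;13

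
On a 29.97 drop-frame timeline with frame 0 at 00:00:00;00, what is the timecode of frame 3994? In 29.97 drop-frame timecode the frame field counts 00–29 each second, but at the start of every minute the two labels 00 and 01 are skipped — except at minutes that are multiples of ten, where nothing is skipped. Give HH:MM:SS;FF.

00:02:13;08

Ten DF minutes hold 17982 frames, so frame 3994 lies in block 0 (frames 0–17981) with 3994 frames into that block.
The block's first minute is 1800 frames and the rest 1798 each; 3994 frames reaches minute 2, so 0 × 18 + 2 × 2 = 4 labels have been skipped so far.
Adding those back, label number 3994 + 4 = 3998 at 30 labels/s is 133 s + 8 f = 0 h 2 min 13 s frame 8, i.e. 00:02:13;08.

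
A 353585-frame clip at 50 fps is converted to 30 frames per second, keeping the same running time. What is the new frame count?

212151 frames

Frames at target rate = 353585 × (30) / (50) = 212151.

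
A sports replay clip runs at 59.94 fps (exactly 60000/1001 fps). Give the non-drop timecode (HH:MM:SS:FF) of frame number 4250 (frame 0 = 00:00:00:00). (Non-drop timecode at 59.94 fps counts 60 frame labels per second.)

00:01:10:50

4250 ÷ 60 = 70 full seconds, remainder 50 frames.
70 s = 0 h 1 min 10 s.
Timecode: 00:01:10:50.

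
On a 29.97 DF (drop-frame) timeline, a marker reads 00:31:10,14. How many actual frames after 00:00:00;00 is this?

56058

Complete 10-minute blocks: 3, each 17982 frames → 53946.
Remaining 1 whole minute in the current block: 1800 + 0 × 1798 = 1800 frames.
Within the current minute: 10 × 30 + 14 − 2 = 312 (labels ;00/;01 skipped at this minute). Total = 53946 + 1800 + 312 = 56058.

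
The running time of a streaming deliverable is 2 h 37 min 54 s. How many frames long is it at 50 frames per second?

473700 frames

2 h 37 min 54 s = 9474 s.
Frames = 9474 × 50 = 473700.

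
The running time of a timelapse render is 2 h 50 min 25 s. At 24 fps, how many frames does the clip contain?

245400 frames

2 h 50 min 25 s = 10225 s.
Frames = 10225 × 24 = 245400.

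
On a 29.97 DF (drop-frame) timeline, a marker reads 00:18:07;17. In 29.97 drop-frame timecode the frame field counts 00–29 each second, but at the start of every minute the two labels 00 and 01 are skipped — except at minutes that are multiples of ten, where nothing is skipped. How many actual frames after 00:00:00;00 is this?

As if non-drop at 30 labels/s: (0 × 3600 + 18 × 60 + 7) × 30 + 17 = 32627.
Minute boundaries passed: 18; those not divisible by 10: 18 − 1 = 17; dropped labels = 2 × 17 = 34.
Actual frame index = 32627 − 34 = 32593.

32593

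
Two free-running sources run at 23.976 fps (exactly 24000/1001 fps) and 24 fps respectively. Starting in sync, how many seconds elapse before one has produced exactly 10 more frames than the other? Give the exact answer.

The gap grows by |24 − 24000/1001| = 24/1001 frames per second.
Time for a 10-frame gap: 10 ÷ (24/1001) = 5005/12 s.

5005/12 seconds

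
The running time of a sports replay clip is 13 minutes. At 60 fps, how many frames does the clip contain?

46800 frames

13 min = 780 s.
Frames = 780 × 60 = 46800.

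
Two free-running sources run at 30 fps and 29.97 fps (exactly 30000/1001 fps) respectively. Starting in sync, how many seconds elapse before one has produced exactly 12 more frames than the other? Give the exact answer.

400.4 seconds

The gap grows by |30000/1001 − 30| = 30/1001 frames per second.
Time for a 12-frame gap: 12 ÷ (30/1001) = 400.4 s.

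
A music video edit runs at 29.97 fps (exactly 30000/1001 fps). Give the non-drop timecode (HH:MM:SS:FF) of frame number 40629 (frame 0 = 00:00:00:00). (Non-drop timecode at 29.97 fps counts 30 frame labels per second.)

40629 ÷ 30 = 1354 full seconds, remainder 9 frames.
1354 s = 0 h 22 min 34 s.
Timecode: 00:22:34:09.

00:22:34:09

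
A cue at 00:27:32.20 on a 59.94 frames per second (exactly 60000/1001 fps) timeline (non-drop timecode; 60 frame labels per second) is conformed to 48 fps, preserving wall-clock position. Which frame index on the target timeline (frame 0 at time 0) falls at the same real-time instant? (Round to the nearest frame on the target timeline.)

frame 79391

Source frame index: (0×3600 + 27×60 + 32) × 60 + 20 = 99140.
Real time: 99140 / (60000/1001) = 4961957/3000 s.
Target frame: (4961957/3000) × (48) = 9923914/125 ≈ 79391.312 → 79391.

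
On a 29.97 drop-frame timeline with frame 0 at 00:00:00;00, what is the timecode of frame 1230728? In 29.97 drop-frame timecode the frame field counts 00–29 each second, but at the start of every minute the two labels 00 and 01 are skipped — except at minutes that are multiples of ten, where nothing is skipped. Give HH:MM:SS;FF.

11:24:25;10

Ten DF minutes hold 17982 frames, so frame 1230728 lies in block 68 (frames 1222776–1240757) with 7952 frames into that block.
The block's first minute is 1800 frames and the rest 1798 each; 7952 frames reaches minute 4, so 68 × 18 + 4 × 2 = 1232 labels have been skipped so far.
Adding those back, label number 1230728 + 1232 = 1231960 at 30 labels/s is 41065 s + 10 f = 11 h 24 min 25 s frame 10, i.e. 11:24:25;10.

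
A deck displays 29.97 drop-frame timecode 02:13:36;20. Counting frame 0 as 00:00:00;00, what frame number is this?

As if non-drop at 30 labels/s: (2 × 3600 + 13 × 60 + 36) × 30 + 20 = 240500.
Minute boundaries passed: 133; those not divisible by 10: 133 − 13 = 120; dropped labels = 2 × 120 = 240.
Actual frame index = 240500 − 240 = 240260.

240260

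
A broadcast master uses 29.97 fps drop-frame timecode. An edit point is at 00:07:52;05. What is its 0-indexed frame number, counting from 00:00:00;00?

14151

Complete 10-minute blocks: 0, each 17982 frames → 0.
Remaining 7 whole minutes in the current block: 1800 + 6 × 1798 = 12588 frames.
Within the current minute: 52 × 30 + 5 − 2 = 1563 (labels ;00/;01 skipped at this minute). Total = 0 + 12588 + 1563 = 14151.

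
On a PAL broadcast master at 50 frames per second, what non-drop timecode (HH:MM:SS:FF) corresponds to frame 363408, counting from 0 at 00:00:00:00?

02:01:08:08

363408 ÷ 50 = 7268 full seconds, remainder 8 frames.
7268 s = 2 h 1 min 8 s.
Timecode: 02:01:08:08.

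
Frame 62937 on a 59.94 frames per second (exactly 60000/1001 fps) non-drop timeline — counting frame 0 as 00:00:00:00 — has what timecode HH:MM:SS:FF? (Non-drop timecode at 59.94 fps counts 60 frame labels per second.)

62937 ÷ 60 = 1048 full seconds, remainder 57 frames.
1048 s = 0 h 17 min 28 s.
Timecode: 00:17:28:57.

00:17:28:57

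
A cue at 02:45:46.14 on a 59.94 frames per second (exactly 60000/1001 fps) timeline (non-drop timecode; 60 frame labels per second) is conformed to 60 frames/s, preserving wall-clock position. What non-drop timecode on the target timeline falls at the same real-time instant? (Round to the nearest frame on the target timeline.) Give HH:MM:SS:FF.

Source frame index: (2×3600 + 45×60 + 46) × 60 + 14 = 596774.
Real time: 596774 / (60000/1001) = 298685387/30000 s.
Target frame: (298685387/30000) × (60) = 298685387/500 ≈ 597370.774 → 597371.
At 60 labels/s: frame 597371 → 02:45:56:11.

02:45:56:11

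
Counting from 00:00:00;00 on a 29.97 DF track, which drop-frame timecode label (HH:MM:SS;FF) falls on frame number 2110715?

19:33:47;17

Each 10-minute DF block holds 10 × 60 × 30 − 9 × 2 = 17982 frames. 2110715 ÷ 17982 → 117 full blocks, remainder 6821.
Within the partial block the first minute is 1800 frames and each further minute 1798, so 3 further minute boundaries passed. Total skipped labels = 18 × 117 + 2 × 3 = 2112.
Non-drop label index = 2110715 + 2112 = 2112827; at 30 labels/s that is 19:33:47:17, i.e. DF 19:33:47;17.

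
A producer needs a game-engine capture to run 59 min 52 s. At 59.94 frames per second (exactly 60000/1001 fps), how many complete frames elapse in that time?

215304 frames

59 min 52 s = 3592 s.
Frames = 3592 × 60000/1001 = 215520000/1001 ≈ 215304.6953.
Complete frames: 215304.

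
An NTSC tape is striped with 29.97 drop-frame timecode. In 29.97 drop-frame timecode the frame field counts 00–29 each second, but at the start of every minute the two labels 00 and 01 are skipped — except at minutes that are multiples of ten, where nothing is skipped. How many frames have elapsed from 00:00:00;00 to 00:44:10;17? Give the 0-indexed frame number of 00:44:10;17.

79437

As if non-drop at 30 labels/s: (0 × 3600 + 44 × 60 + 10) × 30 + 17 = 79517.
Minute boundaries passed: 44; those not divisible by 10: 44 − 4 = 40; dropped labels = 2 × 40 = 80.
Actual frame index = 79517 − 80 = 79437.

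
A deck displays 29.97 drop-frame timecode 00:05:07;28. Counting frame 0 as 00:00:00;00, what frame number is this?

9228

As if non-drop at 30 labels/s: (0 × 3600 + 5 × 60 + 7) × 30 + 28 = 9238.
Minute boundaries passed: 5; those not divisible by 10: 5 − 0 = 5; dropped labels = 2 × 5 = 10.
Actual frame index = 9238 − 10 = 9228.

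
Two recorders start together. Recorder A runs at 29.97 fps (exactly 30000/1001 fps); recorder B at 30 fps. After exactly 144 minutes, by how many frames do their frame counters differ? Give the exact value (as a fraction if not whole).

144 min = 8640 s.
A emits 30000/1001 × 8640 = 259200000/1001 frames; B emits 30 × 8640 = 259200.
Difference = 259200/1001 frames (≈ 258.9411); B is ahead of A.

259200/1001 frames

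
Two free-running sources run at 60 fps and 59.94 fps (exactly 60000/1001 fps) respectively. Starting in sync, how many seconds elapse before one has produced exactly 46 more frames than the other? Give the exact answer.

23023/30 seconds

The gap grows by |60000/1001 − 60| = 60/1001 frames per second.
Time for a 46-frame gap: 46 ÷ (60/1001) = 23023/30 s.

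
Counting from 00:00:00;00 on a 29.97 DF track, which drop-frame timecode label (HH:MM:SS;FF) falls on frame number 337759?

03:07:49;27

Ten DF minutes hold 17982 frames, so frame 337759 lies in block 18 (frames 323676–341657) with 14083 frames into that block.
The block's first minute is 1800 frames and the rest 1798 each; 14083 frames reaches minute 7, so 18 × 18 + 7 × 2 = 338 labels have been skipped so far.
Adding those back, label number 337759 + 338 = 338097 at 30 labels/s is 11269 s + 27 f = 3 h 7 min 49 s frame 27, i.e. 03:07:49;27.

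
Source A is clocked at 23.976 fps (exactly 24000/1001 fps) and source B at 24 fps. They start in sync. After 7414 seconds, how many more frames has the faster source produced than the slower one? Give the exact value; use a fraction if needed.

A emits 24000/1001 × 7414 = 16176000/91 frames; B emits 24 × 7414 = 177936.
Difference = 16176/91 frames (≈ 177.7582); B is ahead of A.

16176/91 frames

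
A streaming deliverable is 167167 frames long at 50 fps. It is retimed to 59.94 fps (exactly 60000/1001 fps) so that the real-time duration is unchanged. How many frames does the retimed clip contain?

Target frames = source frames × (target rate / source rate) = 167167 × (60000/1001)/(50) = 167167 × 1200/1001 = 200400.

200400 frames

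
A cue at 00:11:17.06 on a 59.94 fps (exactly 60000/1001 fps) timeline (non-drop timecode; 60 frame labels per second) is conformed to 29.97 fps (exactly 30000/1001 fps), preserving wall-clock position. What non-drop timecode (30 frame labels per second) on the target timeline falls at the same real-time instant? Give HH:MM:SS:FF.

Source frame index: (0×3600 + 11×60 + 17) × 60 + 6 = 40626.
Real time: 40626 / (60000/1001) = 6777771/10000 s.
Target frame: (6777771/10000) × (30000/1001) = 20313.
At 30 labels/s: frame 20313 → 00:11:17:03.

00:11:17:03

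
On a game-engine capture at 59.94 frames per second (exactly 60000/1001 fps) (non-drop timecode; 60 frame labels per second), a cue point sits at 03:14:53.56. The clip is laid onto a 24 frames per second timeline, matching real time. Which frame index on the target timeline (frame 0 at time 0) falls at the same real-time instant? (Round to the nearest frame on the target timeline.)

frame 280935

Source frame index: (3×3600 + 14×60 + 53) × 60 + 56 = 701636.
Real time: 701636 / (60000/1001) = 175584409/15000 s.
Target frame: (175584409/15000) × (24) = 175584409/625 ≈ 280935.054 → 280935.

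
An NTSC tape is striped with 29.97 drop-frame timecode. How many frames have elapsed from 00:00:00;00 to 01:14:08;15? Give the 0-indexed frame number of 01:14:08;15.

As if non-drop at 30 labels/s: (1 × 3600 + 14 × 60 + 8) × 30 + 15 = 133455.
Minute boundaries passed: 74; those not divisible by 10: 74 − 7 = 67; dropped labels = 2 × 67 = 134.
Actual frame index = 133455 − 134 = 133321.

133321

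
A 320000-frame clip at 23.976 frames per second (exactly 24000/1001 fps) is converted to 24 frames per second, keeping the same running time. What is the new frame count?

320320 frames

Target frames = source frames × (target rate / source rate) = 320000 × (24)/(24000/1001) = 320000 × 1001/1000 = 320320.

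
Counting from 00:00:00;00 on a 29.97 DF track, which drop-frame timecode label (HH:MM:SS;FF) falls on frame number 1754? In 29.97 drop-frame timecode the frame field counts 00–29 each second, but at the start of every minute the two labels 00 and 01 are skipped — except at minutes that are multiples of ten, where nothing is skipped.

00:00:58;14

Each 10-minute DF block holds 10 × 60 × 30 − 9 × 2 = 17982 frames. 1754 ÷ 17982 → 0 full blocks, remainder 1754.
Within the partial block the first minute is 1800 frames and each further minute 1798, so 0 further minute boundaries passed. Total skipped labels = 18 × 0 + 2 × 0 = 0.
Non-drop label index = 1754 + 0 = 1754; at 30 labels/s that is 00:00:58:14, i.e. DF 00:00:58;14.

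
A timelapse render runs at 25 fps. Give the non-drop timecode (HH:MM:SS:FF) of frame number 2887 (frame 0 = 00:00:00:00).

00:01:55:12

2887 ÷ 25 = 115 full seconds, remainder 12 frames.
115 s = 0 h 1 min 55 s.
Timecode: 00:01:55:12.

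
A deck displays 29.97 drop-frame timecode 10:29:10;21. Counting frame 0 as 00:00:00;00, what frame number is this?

As if non-drop at 30 labels/s: (10 × 3600 + 29 × 60 + 10) × 30 + 21 = 1132521.
Minute boundaries passed: 629; those not divisible by 10: 629 − 62 = 567; dropped labels = 2 × 567 = 1134.
Actual frame index = 1132521 − 1134 = 1131387.

1131387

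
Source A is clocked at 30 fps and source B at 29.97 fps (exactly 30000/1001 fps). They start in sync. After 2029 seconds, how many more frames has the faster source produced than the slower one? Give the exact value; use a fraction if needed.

A emits 30 × 2029 = 60870 frames; B emits 30000/1001 × 2029 = 60870000/1001.
Difference = 60870/1001 frames (≈ 60.8092); B is behind A.

60870/1001 frames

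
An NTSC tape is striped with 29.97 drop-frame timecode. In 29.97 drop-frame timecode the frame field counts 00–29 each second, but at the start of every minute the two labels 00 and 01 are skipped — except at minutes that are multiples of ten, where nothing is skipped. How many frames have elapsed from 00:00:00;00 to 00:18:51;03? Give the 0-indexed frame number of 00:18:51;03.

Complete 10-minute blocks: 1, each 17982 frames → 17982.
Remaining 8 whole minutes in the current block: 1800 + 7 × 1798 = 14386 frames.
Within the current minute: 51 × 30 + 3 − 2 = 1531 (labels ;00/;01 skipped at this minute). Total = 17982 + 14386 + 1531 = 33899.

33899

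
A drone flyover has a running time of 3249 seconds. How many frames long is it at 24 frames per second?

77976 frames

Frames = 3249 × 24 = 77976.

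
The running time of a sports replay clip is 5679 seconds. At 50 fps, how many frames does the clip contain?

283950 frames

Frames = 5679 × 50 = 283950.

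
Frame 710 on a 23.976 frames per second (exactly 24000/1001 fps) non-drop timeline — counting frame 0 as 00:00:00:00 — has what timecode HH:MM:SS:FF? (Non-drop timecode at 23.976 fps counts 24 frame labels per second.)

710 ÷ 24 = 29 full seconds, remainder 14 frames.
29 s = 0 h 0 min 29 s.
Timecode: 00:00:29:14.

00:00:29:14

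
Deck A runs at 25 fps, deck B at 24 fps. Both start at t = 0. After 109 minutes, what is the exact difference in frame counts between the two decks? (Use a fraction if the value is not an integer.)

6540 frames

109 min = 6540 s.
A emits 25 × 6540 = 163500 frames; B emits 24 × 6540 = 156960.
Difference = 6540 frames; B is behind A.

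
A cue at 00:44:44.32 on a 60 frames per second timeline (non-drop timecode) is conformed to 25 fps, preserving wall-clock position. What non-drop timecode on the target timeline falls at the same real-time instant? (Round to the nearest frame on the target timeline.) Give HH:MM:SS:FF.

Source frame index: (0×3600 + 44×60 + 44) × 60 + 32 = 161072.
Real time: 161072 / (60) = 40268/15 s.
Target frame: (40268/15) × (25) = 201340/3 ≈ 67113.333 → 67113.
At 25 labels/s: frame 67113 → 00:44:44:13.

00:44:44:13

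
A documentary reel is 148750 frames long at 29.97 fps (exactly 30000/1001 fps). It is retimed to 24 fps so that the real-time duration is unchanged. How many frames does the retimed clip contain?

Target frames = source frames × (target rate / source rate) = 148750 × (24)/(30000/1001) = 148750 × 1001/1250 = 119119.

119119 frames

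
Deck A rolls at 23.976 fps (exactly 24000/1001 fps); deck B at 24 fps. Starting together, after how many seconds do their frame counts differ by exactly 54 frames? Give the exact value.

The gap grows by |24 − 24000/1001| = 24/1001 frames per second.
Time for a 54-frame gap: 54 ÷ (24/1001) = 2252.25 s.

2252.25 seconds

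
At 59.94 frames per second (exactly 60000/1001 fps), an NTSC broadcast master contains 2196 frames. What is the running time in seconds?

Running time = 2196 / (60000/1001) = 36.6366 s.

36.6366 seconds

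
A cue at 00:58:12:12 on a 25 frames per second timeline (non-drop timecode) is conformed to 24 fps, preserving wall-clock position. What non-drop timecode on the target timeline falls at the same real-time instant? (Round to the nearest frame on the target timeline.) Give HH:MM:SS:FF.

00:58:12:12

Source frame index: (0×3600 + 58×60 + 12) × 25 + 12 = 87312.
Real time: 87312 / (25) = 87312/25 s.
Target frame: (87312/25) × (24) = 2095488/25 ≈ 83819.520 → 83820.
At 24 labels/s: frame 83820 → 00:58:12:12.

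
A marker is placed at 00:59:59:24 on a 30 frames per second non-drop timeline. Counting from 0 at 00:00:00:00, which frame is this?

frame 107994

Total seconds to the label: (0 × 3600 + 59 × 60 + 59) = 3599.
Frame index = 3599 × 30 + 24 = 107994.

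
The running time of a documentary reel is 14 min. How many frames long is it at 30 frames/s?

14 min = 840 s.
Frames = 840 × 30 = 25200.

25200 frames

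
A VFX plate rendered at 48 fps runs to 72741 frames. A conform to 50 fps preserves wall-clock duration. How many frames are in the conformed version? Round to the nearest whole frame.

Frames at target rate = 72741 × (50) / (48) = 606175/8 ≈ 75771.875.
Nearest whole frame: 75772.

75772 frames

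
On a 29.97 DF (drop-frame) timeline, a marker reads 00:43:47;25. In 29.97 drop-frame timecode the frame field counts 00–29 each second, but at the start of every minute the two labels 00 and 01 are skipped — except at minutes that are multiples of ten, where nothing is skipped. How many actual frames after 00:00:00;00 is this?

As if non-drop at 30 labels/s: (0 × 3600 + 43 × 60 + 47) × 30 + 25 = 78835.
Minute boundaries passed: 43; those not divisible by 10: 43 − 4 = 39; dropped labels = 2 × 39 = 78.
Actual frame index = 78835 − 78 = 78757.

78757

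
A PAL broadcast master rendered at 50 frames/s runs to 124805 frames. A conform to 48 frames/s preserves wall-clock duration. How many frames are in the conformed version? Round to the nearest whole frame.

Frames at target rate = 124805 × (48) / (50) = 599064/5 ≈ 119812.800.
Nearest whole frame: 119813.

119813 frames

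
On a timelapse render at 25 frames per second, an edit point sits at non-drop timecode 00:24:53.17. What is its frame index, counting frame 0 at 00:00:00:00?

frame 37342

Total seconds to the label: (0 × 3600 + 24 × 60 + 53) = 1493.
Frame index = 1493 × 25 + 17 = 37342.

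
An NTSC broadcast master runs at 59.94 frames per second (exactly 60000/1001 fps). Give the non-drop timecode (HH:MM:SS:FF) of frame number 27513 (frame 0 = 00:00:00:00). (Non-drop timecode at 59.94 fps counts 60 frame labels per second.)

00:07:38:33

27513 ÷ 60 = 458 full seconds, remainder 33 frames.
458 s = 0 h 7 min 38 s.
Timecode: 00:07:38:33.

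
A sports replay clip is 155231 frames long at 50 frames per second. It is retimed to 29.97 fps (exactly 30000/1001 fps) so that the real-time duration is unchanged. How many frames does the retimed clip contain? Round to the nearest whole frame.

93046 frames

Frames at target rate = 155231 × (30000/1001) / (50) = 93138600/1001 ≈ 93045.554.
Nearest whole frame: 93046.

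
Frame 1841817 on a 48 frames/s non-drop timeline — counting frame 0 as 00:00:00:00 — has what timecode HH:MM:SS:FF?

10:39:31:09

1841817 ÷ 48 = 38371 full seconds, remainder 9 frames.
38371 s = 10 h 39 min 31 s.
Timecode: 10:39:31:09.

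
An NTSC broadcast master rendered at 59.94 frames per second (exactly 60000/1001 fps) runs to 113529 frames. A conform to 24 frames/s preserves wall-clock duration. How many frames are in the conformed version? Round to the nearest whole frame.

45457 frames

Frames at target rate = 113529 × (24) / (60000/1001) = 113642529/2500 ≈ 45457.012.
Nearest whole frame: 45457.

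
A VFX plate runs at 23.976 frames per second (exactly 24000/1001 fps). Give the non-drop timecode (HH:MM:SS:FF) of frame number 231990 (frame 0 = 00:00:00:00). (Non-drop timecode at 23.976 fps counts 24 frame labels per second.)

231990 ÷ 24 = 9666 full seconds, remainder 6 frames.
9666 s = 2 h 41 min 6 s.
Timecode: 02:41:06:06.

02:41:06:06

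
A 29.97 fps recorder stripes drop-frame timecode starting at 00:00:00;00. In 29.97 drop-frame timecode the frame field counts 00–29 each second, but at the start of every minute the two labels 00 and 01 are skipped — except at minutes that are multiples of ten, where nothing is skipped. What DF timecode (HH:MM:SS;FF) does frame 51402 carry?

00:28:35;04

Each 10-minute DF block holds 10 × 60 × 30 − 9 × 2 = 17982 frames. 51402 ÷ 17982 → 2 full blocks, remainder 15438.
Within the partial block the first minute is 1800 frames and each further minute 1798, so 8 further minute boundaries passed. Total skipped labels = 18 × 2 + 2 × 8 = 52.
Non-drop label index = 51402 + 52 = 51454; at 30 labels/s that is 00:28:35:04, i.e. DF 00:28:35;04.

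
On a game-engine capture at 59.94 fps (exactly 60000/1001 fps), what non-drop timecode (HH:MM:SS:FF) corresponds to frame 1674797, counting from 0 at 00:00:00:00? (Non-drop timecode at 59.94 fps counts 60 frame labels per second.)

1674797 ÷ 60 = 27913 full seconds, remainder 17 frames.
27913 s = 7 h 45 min 13 s.
Timecode: 07:45:13:17.

07:45:13:17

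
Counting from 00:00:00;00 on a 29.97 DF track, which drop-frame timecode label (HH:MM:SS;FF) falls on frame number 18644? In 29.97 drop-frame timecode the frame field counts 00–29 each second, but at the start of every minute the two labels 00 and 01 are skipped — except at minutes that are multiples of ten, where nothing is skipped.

00:10:22;02

Ten DF minutes hold 17982 frames, so frame 18644 lies in block 1 (frames 17982–35963) with 662 frames into that block.
The block's first minute is 1800 frames and the rest 1798 each; 662 frames reaches minute 0, so 1 × 18 + 0 × 2 = 18 labels have been skipped so far.
Adding those back, label number 18644 + 18 = 18662 at 30 labels/s is 622 s + 2 f = 0 h 10 min 22 s frame 2, i.e. 00:10:22;02.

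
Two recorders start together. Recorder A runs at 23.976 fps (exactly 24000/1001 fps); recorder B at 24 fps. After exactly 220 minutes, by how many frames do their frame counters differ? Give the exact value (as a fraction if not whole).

28800/91 frames

220 min = 13200 s.
A emits 24000/1001 × 13200 = 28800000/91 frames; B emits 24 × 13200 = 316800.
Difference = 28800/91 frames (≈ 316.4835); B is ahead of A.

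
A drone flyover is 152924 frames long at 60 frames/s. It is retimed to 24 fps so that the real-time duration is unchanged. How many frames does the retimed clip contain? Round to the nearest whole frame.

61170 frames

Frames at target rate = 152924 × (24) / (60) = 305848/5 ≈ 61169.600.
Nearest whole frame: 61170.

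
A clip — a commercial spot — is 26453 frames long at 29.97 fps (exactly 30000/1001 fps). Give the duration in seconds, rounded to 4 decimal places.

Running time = 26453 × 1001/30000 = 26479453/30000 s ≈ 882.6484 s.

882.6484 seconds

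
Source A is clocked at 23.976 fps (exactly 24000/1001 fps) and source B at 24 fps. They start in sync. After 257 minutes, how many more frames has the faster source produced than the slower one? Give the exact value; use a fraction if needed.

257 min = 15420 s.
A emits 24000/1001 × 15420 = 370080000/1001 frames; B emits 24 × 15420 = 370080.
Difference = 370080/1001 frames (≈ 369.7103); B is ahead of A.

370080/1001 frames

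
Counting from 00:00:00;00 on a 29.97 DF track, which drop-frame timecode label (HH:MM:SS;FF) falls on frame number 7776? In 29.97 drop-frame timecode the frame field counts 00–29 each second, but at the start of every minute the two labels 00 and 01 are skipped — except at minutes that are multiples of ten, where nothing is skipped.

Each 10-minute DF block holds 10 × 60 × 30 − 9 × 2 = 17982 frames. 7776 ÷ 17982 → 0 full blocks, remainder 7776.
Within the partial block the first minute is 1800 frames and each further minute 1798, so 4 further minute boundaries passed. Total skipped labels = 18 × 0 + 2 × 4 = 8.
Non-drop label index = 7776 + 8 = 7784; at 30 labels/s that is 00:04:19:14, i.e. DF 00:04:19;14.

00:04:19;14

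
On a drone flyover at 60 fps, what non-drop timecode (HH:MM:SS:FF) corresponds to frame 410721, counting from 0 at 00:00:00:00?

01:54:05:21

410721 ÷ 60 = 6845 full seconds, remainder 21 frames.
6845 s = 1 h 54 min 5 s.
Timecode: 01:54:05:21.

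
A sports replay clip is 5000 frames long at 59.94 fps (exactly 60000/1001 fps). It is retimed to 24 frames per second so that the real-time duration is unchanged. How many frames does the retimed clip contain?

2002 frames

Target frames = source frames × (target rate / source rate) = 5000 × (24)/(60000/1001) = 5000 × 1001/2500 = 2002.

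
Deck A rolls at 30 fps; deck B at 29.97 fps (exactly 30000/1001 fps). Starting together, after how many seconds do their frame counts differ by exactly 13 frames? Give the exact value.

The gap grows by |30000/1001 − 30| = 30/1001 frames per second.
Time for a 13-frame gap: 13 ÷ (30/1001) = 13013/30 s.

13013/30 seconds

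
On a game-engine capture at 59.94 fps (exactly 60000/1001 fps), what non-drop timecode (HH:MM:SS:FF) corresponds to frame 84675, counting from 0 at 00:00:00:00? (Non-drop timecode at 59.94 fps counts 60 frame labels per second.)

84675 ÷ 60 = 1411 full seconds, remainder 15 frames.
1411 s = 0 h 23 min 31 s.
Timecode: 00:23:31:15.

00:23:31:15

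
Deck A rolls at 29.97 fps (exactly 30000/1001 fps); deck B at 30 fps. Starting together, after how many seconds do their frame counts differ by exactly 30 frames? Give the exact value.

The gap grows by |30 − 30000/1001| = 30/1001 frames per second.
Time for a 30-frame gap: 30 ÷ (30/1001) = 1001 s.

1001 seconds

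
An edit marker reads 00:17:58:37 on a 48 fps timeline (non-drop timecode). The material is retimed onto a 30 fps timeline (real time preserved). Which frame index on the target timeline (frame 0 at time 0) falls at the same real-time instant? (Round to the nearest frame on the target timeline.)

Source frame index: (0×3600 + 17×60 + 58) × 48 + 37 = 51781.
Real time: 51781 / (48) = 51781/48 s.
Target frame: (51781/48) × (30) = 258905/8 ≈ 32363.125 → 32363.

frame 32363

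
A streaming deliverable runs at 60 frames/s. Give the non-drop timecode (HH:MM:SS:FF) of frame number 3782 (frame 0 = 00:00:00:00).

00:01:03:02

3782 ÷ 60 = 63 full seconds, remainder 2 frames.
63 s = 0 h 1 min 3 s.
Timecode: 00:01:03:02.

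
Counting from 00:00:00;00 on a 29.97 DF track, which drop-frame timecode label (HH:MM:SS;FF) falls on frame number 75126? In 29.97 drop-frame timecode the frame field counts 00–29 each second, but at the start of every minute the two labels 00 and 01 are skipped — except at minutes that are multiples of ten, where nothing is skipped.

00:41:46;20

Each 10-minute DF block holds 10 × 60 × 30 − 9 × 2 = 17982 frames. 75126 ÷ 17982 → 4 full blocks, remainder 3198.
Within the partial block the first minute is 1800 frames and each further minute 1798, so 1 further minute boundary passed. Total skipped labels = 18 × 4 + 2 × 1 = 74.
Non-drop label index = 75126 + 74 = 75200; at 30 labels/s that is 00:41:46:20, i.e. DF 00:41:46;20.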